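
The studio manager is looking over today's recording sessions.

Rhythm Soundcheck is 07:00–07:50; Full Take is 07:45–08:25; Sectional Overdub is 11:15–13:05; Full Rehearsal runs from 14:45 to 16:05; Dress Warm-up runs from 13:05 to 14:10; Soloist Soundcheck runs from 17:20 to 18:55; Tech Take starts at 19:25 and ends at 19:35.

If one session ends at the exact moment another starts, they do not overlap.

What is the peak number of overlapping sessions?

Sort all start/end points and keep a running count:
07:00 start Rhythm Soundcheck → 1
07:45 start Full Take → 2
07:50 end Rhythm Soundcheck → 1
08:25 end Full Take → 0
11:15 start Sectional Overdub → 1
13:05 end Sectional Overdub → 0
13:05 start Dress Warm-up → 1
14:10 end Dress Warm-up → 0
14:45 start Full Rehearsal → 1
16:05 end Full Rehearsal → 0
17:20 start Soloist Soundcheck → 1
18:55 end Soloist Soundcheck → 0
19:25 start Tech Take → 1
19:35 end Tech Take → 0
Peak is 2, at 07:45 (Full Take, Rhythm Soundcheck).

2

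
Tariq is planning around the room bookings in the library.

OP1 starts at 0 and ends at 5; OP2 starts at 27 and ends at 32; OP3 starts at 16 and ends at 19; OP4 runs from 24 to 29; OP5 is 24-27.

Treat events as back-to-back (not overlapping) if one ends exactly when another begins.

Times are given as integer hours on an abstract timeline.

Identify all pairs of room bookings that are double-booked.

OP2 & OP4, OP4 & OP5

Check each pair: they overlap iff neither finishes before the other starts.
Sorted by start: OP1, OP3, OP4, OP5, OP2.
OP3 starts after OP1 ends, so OP1 has no further overlaps.
OP4 starts after OP3 ends, so OP3 has no further overlaps.
OP5 starts before OP4 ends → OP4 and OP5 overlap.
OP2 starts before OP4 ends → OP4 and OP2 overlap.
OP2 starts exactly when OP5 ends (back-to-back, no overlap).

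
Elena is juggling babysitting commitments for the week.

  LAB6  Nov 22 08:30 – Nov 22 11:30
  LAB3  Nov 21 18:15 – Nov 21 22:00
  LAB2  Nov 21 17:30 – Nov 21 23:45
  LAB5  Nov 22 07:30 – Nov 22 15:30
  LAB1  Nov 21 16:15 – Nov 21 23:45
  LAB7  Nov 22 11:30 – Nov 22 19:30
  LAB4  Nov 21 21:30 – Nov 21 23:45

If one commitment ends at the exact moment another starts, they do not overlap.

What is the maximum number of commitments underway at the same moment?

Sweep the timeline, counting +1 at each start and −1 at each end (ends before starts at a tie):
Nov 21 16:15 start LAB1 → 1
Nov 21 17:30 start LAB2 → 2
Nov 21 18:15 start LAB3 → 3
Nov 21 21:30 start LAB4 → 4
Nov 21 22:00 end LAB3 → 3
Nov 21 23:45 end LAB1 → 2
Nov 21 23:45 end LAB2 → 1
Nov 21 23:45 end LAB4 → 0
Nov 22 07:30 start LAB5 → 1
Nov 22 08:30 start LAB6 → 2
Nov 22 11:30 end LAB6 → 1
Nov 22 11:30 start LAB7 → 2
Nov 22 15:30 end LAB5 → 1
Nov 22 19:30 end LAB7 → 0
Peak is 4, at Nov 21 21:30 (LAB1, LAB2, LAB3, LAB4).

4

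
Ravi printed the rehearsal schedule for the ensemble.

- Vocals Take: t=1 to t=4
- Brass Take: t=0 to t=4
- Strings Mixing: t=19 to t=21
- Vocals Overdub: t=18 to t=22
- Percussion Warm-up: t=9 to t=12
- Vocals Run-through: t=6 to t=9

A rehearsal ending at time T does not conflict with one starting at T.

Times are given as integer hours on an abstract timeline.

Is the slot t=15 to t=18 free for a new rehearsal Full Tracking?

Yes — the slot is free

Brass Take: ends t=4 at or before Full Tracking starts t=15 → clear.
Vocals Take: ends t=4 at or before Full Tracking starts t=15 → clear.
Vocals Run-through: ends t=9 at or before Full Tracking starts t=15 → clear.
Percussion Warm-up: ends t=12 at or before Full Tracking starts t=15 → clear.
Vocals Overdub: starts t=18 at or after Full Tracking ends t=18 → clear.
Strings Mixing: starts t=19 at or after Full Tracking ends t=18 → clear.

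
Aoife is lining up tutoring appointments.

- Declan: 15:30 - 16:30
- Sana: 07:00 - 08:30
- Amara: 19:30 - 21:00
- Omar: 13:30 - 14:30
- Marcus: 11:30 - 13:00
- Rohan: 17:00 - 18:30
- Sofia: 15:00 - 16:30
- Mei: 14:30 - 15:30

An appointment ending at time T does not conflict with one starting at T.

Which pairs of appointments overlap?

Sorted by start: Sana, Marcus, Omar, Mei, Sofia, Declan, Rohan, Amara.
Marcus starts after Sana ends, so Sana has no further overlaps.
Omar starts after Marcus ends, so Marcus has no further overlaps.
Mei starts exactly when Omar ends (back-to-back, no overlap), so Omar has no further overlaps.
Sofia starts before Mei ends → Mei and Sofia overlap.
Declan starts exactly when Mei ends (back-to-back, no overlap), so Mei has no further overlaps.
Declan starts before Sofia ends → Sofia and Declan overlap.
Rohan starts after Sofia ends, so Sofia has no further overlaps.
Rohan starts after Declan ends, so Declan has no further overlaps.
Amara starts after Rohan ends.

Declan & Sofia, Mei & Sofia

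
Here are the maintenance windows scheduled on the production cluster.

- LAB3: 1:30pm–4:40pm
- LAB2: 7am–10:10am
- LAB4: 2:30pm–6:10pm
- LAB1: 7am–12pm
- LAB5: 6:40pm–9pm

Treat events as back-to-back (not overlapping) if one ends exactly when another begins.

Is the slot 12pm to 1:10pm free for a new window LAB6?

LAB1: ends 12pm at or before LAB6 starts 12pm → clear.
LAB2: ends 10:10am at or before LAB6 starts 12pm → clear.
LAB3: starts 1:30pm at or after LAB6 ends 1:10pm → clear.
LAB4: starts 2:30pm at or after LAB6 ends 1:10pm → clear.
LAB5: starts 6:40pm at or after LAB6 ends 1:10pm → clear.

Yes — the slot is free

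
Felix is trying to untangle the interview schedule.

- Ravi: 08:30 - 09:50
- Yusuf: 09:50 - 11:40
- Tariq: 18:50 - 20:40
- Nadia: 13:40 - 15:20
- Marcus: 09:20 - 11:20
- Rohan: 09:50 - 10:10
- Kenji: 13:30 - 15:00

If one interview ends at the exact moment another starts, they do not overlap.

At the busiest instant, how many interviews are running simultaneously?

3

Sort all start/end points and keep a running count:
08:30 start Ravi → 1
09:20 start Marcus → 2
09:50 end Ravi → 1
09:50 start Rohan → 2
09:50 start Yusuf → 3
10:10 end Rohan → 2
11:20 end Marcus → 1
11:40 end Yusuf → 0
13:30 start Kenji → 1
13:40 start Nadia → 2
15:00 end Kenji → 1
15:20 end Nadia → 0
18:50 start Tariq → 1
20:40 end Tariq → 0
Peak is 3, at 09:50 (Marcus, Rohan, Yusuf).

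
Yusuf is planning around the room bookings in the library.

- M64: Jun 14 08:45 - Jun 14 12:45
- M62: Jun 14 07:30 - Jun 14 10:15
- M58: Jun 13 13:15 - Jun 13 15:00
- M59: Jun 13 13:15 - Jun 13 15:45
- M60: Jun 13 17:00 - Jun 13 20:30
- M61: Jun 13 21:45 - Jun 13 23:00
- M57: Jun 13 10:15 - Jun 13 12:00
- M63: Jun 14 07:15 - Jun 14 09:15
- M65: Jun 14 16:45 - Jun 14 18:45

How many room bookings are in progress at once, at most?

Walk through starts and ends in time order (an end at T is processed before a start at T):
Jun 13 10:15 start M57 → 1
Jun 13 12:00 end M57 → 0
Jun 13 13:15 start M58 → 1
Jun 13 13:15 start M59 → 2
Jun 13 15:00 end M58 → 1
Jun 13 15:45 end M59 → 0
Jun 13 17:00 start M60 → 1
Jun 13 20:30 end M60 → 0
Jun 13 21:45 start M61 → 1
Jun 13 23:00 end M61 → 0
Jun 14 07:15 start M63 → 1
Jun 14 07:30 start M62 → 2
Jun 14 08:45 start M64 → 3
Jun 14 09:15 end M63 → 2
Jun 14 10:15 end M62 → 1
Jun 14 12:45 end M64 → 0
Jun 14 16:45 start M65 → 1
Jun 14 18:45 end M65 → 0
Peak is 3, at Jun 14 08:45 (M62, M63, M64).

3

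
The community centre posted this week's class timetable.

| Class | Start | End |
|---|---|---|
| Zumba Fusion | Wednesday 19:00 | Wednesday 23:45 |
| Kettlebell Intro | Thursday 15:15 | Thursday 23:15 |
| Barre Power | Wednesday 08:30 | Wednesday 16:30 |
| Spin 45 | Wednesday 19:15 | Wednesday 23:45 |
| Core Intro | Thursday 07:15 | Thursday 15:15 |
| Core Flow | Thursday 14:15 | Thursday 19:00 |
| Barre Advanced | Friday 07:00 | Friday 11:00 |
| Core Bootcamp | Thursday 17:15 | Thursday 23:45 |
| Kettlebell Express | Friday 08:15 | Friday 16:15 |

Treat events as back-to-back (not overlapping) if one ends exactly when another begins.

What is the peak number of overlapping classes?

Walk through starts and ends in time order (an end at T is processed before a start at T):
Wednesday 08:30 start Barre Power → 1
Wednesday 16:30 end Barre Power → 0
Wednesday 19:00 start Zumba Fusion → 1
Wednesday 19:15 start Spin 45 → 2
Wednesday 23:45 end Spin 45 → 1
Wednesday 23:45 end Zumba Fusion → 0
Thursday 07:15 start Core Intro → 1
Thursday 14:15 start Core Flow → 2
Thursday 15:15 end Core Intro → 1
Thursday 15:15 start Kettlebell Intro → 2
Thursday 17:15 start Core Bootcamp → 3
Thursday 19:00 end Core Flow → 2
Thursday 23:15 end Kettlebell Intro → 1
Thursday 23:45 end Core Bootcamp → 0
Friday 07:00 start Barre Advanced → 1
Friday 08:15 start Kettlebell Express → 2
Friday 11:00 end Barre Advanced → 1
Friday 16:15 end Kettlebell Express → 0
Peak is 3, at Thursday 17:15 (Core Bootcamp, Core Flow, Kettlebell Intro).

3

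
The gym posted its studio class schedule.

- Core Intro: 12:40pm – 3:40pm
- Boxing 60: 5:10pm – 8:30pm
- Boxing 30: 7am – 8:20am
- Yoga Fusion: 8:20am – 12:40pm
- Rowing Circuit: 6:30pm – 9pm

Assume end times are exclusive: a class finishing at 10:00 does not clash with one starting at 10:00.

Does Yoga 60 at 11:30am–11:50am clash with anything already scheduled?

Boxing 30: ends 8:20am at or before Yoga 60 starts 11:30am → clear.
Yoga Fusion: starts 8:20am before Yoga 60 ends 11:50am, and ends 12:40pm after Yoga 60 starts 11:30am → overlap.
Core Intro: starts 12:40pm at or after Yoga 60 ends 11:50am → clear.
Boxing 60: starts 5:10pm at or after Yoga 60 ends 11:50am → clear.
Rowing Circuit: starts 6:30pm at or after Yoga 60 ends 11:50am → clear.
Yoga 60 overlaps Yoga Fusion.

Yes — it overlaps Yoga Fusion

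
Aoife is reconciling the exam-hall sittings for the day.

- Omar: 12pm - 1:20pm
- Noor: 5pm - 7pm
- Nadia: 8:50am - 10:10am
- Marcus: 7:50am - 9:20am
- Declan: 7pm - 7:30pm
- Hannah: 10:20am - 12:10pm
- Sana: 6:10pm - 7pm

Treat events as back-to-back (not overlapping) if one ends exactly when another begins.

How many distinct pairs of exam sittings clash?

Sorted by start: Marcus, Nadia, Hannah, Omar, Noor, Sana, Declan.
Nadia starts before Marcus ends → Marcus and Nadia overlap.
Hannah starts after Marcus ends — done with Marcus.
Hannah starts after Nadia ends — done with Nadia.
Omar starts before Hannah ends → Hannah and Omar overlap.
Noor starts after Hannah ends — done with Hannah.
Noor starts after Omar ends — done with Omar.
Sana starts before Noor ends → Noor and Sana overlap.
Declan starts exactly when Noor ends (back-to-back, no overlap).
Declan starts exactly when Sana ends (back-to-back, no overlap).
Overlapping pairs: Hannah & Omar, Marcus & Nadia, Noor & Sana — 3 in total.

3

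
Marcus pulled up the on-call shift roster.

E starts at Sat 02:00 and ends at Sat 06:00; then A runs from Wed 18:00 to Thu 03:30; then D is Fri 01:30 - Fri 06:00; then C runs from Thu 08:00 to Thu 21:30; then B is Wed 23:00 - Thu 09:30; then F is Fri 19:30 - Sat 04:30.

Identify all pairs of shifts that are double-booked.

Sorted by start: A, B, C, D, F, E.
B starts before A ends → A and B overlap.
C starts after A ends; A is clear from here.
C starts before B ends → B and C overlap.
D starts after B ends; B is clear from here.
D starts after C ends; C is clear from here.
F starts after D ends; D is clear from here.
E starts before F ends → F and E overlap.

A & B, B & C, E & F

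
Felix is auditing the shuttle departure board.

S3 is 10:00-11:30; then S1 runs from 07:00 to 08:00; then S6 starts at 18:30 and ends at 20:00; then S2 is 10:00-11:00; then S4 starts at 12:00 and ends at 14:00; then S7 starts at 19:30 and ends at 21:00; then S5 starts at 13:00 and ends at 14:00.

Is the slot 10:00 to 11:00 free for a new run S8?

No — it overlaps S2, S3

S1: ends 08:00 at or before S8 starts 10:00 → clear.
S2: starts 10:00 before S8 ends 11:00, and ends 11:00 after S8 starts 10:00 → overlap.
S3: starts 10:00 before S8 ends 11:00, and ends 11:30 after S8 starts 10:00 → overlap.
S4: starts 12:00 at or after S8 ends 11:00 → clear.
S5: starts 13:00 at or after S8 ends 11:00 → clear.
S6: starts 18:30 at or after S8 ends 11:00 → clear.
S7: starts 19:30 at or after S8 ends 11:00 → clear.
S8 overlaps S2, S3.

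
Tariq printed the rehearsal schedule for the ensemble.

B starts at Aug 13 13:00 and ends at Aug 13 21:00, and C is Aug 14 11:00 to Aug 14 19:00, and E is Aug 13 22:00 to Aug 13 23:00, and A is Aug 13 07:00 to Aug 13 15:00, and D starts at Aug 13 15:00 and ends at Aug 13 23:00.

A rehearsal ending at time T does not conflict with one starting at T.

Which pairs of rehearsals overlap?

Sorted by start: A, B, D, E, C.
B starts before A ends → A and B overlap.
D starts exactly when A ends (back-to-back, no overlap) — done with A.
D starts before B ends → B and D overlap.
E starts after B ends — done with B.
E starts before D ends → D and E overlap.
C starts after D ends.
C starts after E ends.

A & B, B & D, D & E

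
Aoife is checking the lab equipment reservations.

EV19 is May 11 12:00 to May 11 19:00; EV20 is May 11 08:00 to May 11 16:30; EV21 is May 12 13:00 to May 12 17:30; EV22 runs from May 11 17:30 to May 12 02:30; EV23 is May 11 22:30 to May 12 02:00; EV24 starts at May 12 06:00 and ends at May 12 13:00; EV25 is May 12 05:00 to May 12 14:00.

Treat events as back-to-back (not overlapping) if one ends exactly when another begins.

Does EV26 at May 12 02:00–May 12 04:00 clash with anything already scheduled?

EV20: ends May 11 16:30 at or before EV26 starts May 12 02:00 → clear.
EV19: ends May 11 19:00 at or before EV26 starts May 12 02:00 → clear.
EV22: starts May 11 17:30 before EV26 ends May 12 04:00, and ends May 12 02:30 after EV26 starts May 12 02:00 → overlap.
EV23: ends May 12 02:00 at or before EV26 starts May 12 02:00 → clear.
EV25: starts May 12 05:00 at or after EV26 ends May 12 04:00 → clear.
EV24: starts May 12 06:00 at or after EV26 ends May 12 04:00 → clear.
EV21: starts May 12 13:00 at or after EV26 ends May 12 04:00 → clear.
EV26 overlaps EV22.

Yes — it overlaps EV22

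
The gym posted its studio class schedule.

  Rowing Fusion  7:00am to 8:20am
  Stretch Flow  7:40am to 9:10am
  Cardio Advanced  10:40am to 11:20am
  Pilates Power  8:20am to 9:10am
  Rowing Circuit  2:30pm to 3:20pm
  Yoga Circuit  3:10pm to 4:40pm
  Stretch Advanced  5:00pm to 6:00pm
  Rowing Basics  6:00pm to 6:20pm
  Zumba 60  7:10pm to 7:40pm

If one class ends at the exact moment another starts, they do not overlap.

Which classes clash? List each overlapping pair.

Sorted by start: Rowing Fusion, Stretch Flow, Pilates Power, Cardio Advanced, Rowing Circuit, Yoga Circuit, Stretch Advanced, Rowing Basics, Zumba 60.
Stretch Flow starts before Rowing Fusion ends → Rowing Fusion and Stretch Flow overlap.
Pilates Power starts exactly when Rowing Fusion ends (back-to-back, no overlap), so nothing later overlaps Rowing Fusion either.
Pilates Power starts before Stretch Flow ends → Stretch Flow and Pilates Power overlap.
Cardio Advanced starts after Stretch Flow ends, so nothing later overlaps Stretch Flow either.
Cardio Advanced starts after Pilates Power ends, so nothing later overlaps Pilates Power either.
Rowing Circuit starts after Cardio Advanced ends, so nothing later overlaps Cardio Advanced either.
Yoga Circuit starts before Rowing Circuit ends → Rowing Circuit and Yoga Circuit overlap.
Stretch Advanced starts after Rowing Circuit ends, so nothing later overlaps Rowing Circuit either.
Stretch Advanced starts after Yoga Circuit ends, so nothing later overlaps Yoga Circuit either.
Rowing Basics starts exactly when Stretch Advanced ends (back-to-back, no overlap), so nothing later overlaps Stretch Advanced either.
Zumba 60 starts after Rowing Basics ends.

Pilates Power & Stretch Flow, Rowing Circuit & Yoga Circuit, Rowing Fusion & Stretch Flow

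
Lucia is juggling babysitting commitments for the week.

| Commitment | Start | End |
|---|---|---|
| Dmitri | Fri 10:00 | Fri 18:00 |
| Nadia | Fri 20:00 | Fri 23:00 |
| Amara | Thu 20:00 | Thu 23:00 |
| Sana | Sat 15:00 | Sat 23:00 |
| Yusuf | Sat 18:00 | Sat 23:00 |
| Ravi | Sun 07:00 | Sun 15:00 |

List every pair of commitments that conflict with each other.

Sorted by start: Amara, Dmitri, Nadia, Sana, Yusuf, Ravi.
Dmitri starts after Amara ends, so Amara has no further overlaps.
Nadia starts after Dmitri ends, so Dmitri has no further overlaps.
Sana starts after Nadia ends, so Nadia has no further overlaps.
Yusuf starts before Sana ends → Sana and Yusuf overlap.
Ravi starts after Sana ends.
Ravi starts after Yusuf ends.

Sana & Yusuf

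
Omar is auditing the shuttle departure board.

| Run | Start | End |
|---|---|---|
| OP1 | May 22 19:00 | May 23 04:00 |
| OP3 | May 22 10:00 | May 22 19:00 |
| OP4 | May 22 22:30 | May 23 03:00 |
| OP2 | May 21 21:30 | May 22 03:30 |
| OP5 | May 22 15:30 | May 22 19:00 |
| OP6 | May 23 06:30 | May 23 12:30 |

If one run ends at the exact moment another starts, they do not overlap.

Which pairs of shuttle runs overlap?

OP1 & OP4, OP3 & OP5

Sorted by start: OP2, OP3, OP5, OP1, OP4, OP6.
OP3 starts after OP2 ends; OP2 is clear from here.
OP5 starts before OP3 ends → OP3 and OP5 overlap.
OP1 starts exactly when OP3 ends (back-to-back, no overlap); OP3 is clear from here.
OP1 starts exactly when OP5 ends (back-to-back, no overlap); OP5 is clear from here.
OP4 starts before OP1 ends → OP1 and OP4 overlap.
OP6 starts after OP1 ends.
OP6 starts after OP4 ends.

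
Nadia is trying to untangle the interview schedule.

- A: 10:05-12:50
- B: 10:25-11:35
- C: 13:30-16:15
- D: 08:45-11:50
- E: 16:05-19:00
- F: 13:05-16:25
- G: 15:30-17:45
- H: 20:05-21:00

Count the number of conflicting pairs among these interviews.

Sorted by start: D, A, B, F, C, G, E, H.
A starts before D ends → D and A overlap.
B starts before D ends → D and B overlap.
F starts after D ends — done with D.
B starts before A ends → A and B overlap.
F starts after A ends — done with A.
F starts after B ends — done with B.
C starts before F ends → F and C overlap.
G starts before F ends → F and G overlap.
E starts before F ends → F and E overlap.
H starts after F ends.
G starts before C ends → C and G overlap.
E starts before C ends → C and E overlap.
H starts after C ends.
E starts before G ends → G and E overlap.
H starts after G ends.
H starts after E ends.
Overlapping pairs: A & B, A & D, B & D, C & E, C & F, C & G, E & F, E & G, F & G — 9 in total.

9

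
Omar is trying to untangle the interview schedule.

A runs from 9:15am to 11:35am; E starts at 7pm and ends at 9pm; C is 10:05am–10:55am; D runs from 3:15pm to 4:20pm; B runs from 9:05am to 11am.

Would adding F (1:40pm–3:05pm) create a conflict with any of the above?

No — it doesn't clash with anything

B: ends 11am at or before F starts 1:40pm → clear.
A: ends 11:35am at or before F starts 1:40pm → clear.
C: ends 10:55am at or before F starts 1:40pm → clear.
D: starts 3:15pm at or after F ends 3:05pm → clear.
E: starts 7pm at or after F ends 3:05pm → clear.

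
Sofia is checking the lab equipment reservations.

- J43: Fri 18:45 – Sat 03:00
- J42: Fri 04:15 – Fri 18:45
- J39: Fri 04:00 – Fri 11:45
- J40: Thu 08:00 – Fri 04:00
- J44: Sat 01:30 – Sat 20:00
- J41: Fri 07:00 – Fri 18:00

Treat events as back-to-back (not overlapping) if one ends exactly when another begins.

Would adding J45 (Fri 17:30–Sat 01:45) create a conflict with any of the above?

Yes — it overlaps J41, J42, J43, J44

J40: ends Fri 04:00 at or before J45 starts Fri 17:30 → clear.
J39: ends Fri 11:45 at or before J45 starts Fri 17:30 → clear.
J42: starts Fri 04:15 before J45 ends Sat 01:45, and ends Fri 18:45 after J45 starts Fri 17:30 → overlap.
J41: starts Fri 07:00 before J45 ends Sat 01:45, and ends Fri 18:00 after J45 starts Fri 17:30 → overlap.
J43: starts Fri 18:45 before J45 ends Sat 01:45, and ends Sat 03:00 after J45 starts Fri 17:30 → overlap.
J44: starts Sat 01:30 before J45 ends Sat 01:45, and ends Sat 20:00 after J45 starts Fri 17:30 → overlap.
J45 overlaps J41, J42, J43, J44.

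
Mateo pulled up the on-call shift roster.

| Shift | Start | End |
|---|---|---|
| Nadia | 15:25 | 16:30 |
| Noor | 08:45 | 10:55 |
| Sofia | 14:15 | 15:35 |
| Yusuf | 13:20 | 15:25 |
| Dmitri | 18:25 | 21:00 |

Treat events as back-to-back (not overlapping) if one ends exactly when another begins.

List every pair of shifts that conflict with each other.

Nadia & Sofia, Sofia & Yusuf

Two intervals overlap when each starts before the other ends.
Sorted by start: Noor, Yusuf, Sofia, Nadia, Dmitri.
Yusuf starts after Noor ends — done with Noor.
Sofia starts before Yusuf ends → Yusuf and Sofia overlap.
Nadia starts exactly when Yusuf ends (back-to-back, no overlap) — done with Yusuf.
Nadia starts before Sofia ends → Sofia and Nadia overlap.
Dmitri starts after Sofia ends.
Dmitri starts after Nadia ends.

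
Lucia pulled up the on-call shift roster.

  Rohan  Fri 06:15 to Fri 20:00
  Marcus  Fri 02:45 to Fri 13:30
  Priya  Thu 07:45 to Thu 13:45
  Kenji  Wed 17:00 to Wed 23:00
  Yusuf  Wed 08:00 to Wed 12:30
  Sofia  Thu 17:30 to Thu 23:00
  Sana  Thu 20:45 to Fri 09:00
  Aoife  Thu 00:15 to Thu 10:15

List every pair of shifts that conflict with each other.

Check each pair: they overlap iff neither finishes before the other starts.
Sorted by start: Yusuf, Kenji, Aoife, Priya, Sofia, Sana, Marcus, Rohan.
Kenji starts after Yusuf ends, so nothing later overlaps Yusuf either.
Aoife starts after Kenji ends, so nothing later overlaps Kenji either.
Priya starts before Aoife ends → Aoife and Priya overlap.
Sofia starts after Aoife ends, so nothing later overlaps Aoife either.
Sofia starts after Priya ends, so nothing later overlaps Priya either.
Sana starts before Sofia ends → Sofia and Sana overlap.
Marcus starts after Sofia ends, so nothing later overlaps Sofia either.
Marcus starts before Sana ends → Sana and Marcus overlap.
Rohan starts before Sana ends → Sana and Rohan overlap.
Rohan starts before Marcus ends → Marcus and Rohan overlap.

Aoife & Priya, Marcus & Rohan, Marcus & Sana, Rohan & Sana, Sana & Sofia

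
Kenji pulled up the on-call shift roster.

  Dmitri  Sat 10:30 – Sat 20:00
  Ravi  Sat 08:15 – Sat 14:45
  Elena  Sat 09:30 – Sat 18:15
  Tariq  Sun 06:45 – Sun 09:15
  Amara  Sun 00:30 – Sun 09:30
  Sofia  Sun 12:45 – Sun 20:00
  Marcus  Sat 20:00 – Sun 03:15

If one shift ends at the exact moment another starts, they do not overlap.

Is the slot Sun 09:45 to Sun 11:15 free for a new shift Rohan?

Ravi: ends Sat 14:45 at or before Rohan starts Sun 09:45 → clear.
Elena: ends Sat 18:15 at or before Rohan starts Sun 09:45 → clear.
Dmitri: ends Sat 20:00 at or before Rohan starts Sun 09:45 → clear.
Marcus: ends Sun 03:15 at or before Rohan starts Sun 09:45 → clear.
Amara: ends Sun 09:30 at or before Rohan starts Sun 09:45 → clear.
Tariq: ends Sun 09:15 at or before Rohan starts Sun 09:45 → clear.
Sofia: starts Sun 12:45 at or after Rohan ends Sun 11:15 → clear.

Yes — the slot is free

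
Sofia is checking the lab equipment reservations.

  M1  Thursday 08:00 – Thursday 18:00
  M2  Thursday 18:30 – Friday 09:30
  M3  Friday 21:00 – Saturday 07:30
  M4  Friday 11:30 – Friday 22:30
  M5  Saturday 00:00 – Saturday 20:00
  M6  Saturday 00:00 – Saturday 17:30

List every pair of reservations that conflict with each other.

M3 & M4, M3 & M5, M3 & M6, M5 & M6

Sorted by start: M1, M2, M4, M3, M5, M6.
M2 starts after M1 ends, so nothing later overlaps M1 either.
M4 starts after M2 ends, so nothing later overlaps M2 either.
M3 starts before M4 ends → M4 and M3 overlap.
M5 starts after M4 ends, so nothing later overlaps M4 either.
M5 starts before M3 ends → M3 and M5 overlap.
M6 starts before M3 ends → M3 and M6 overlap.
M6 starts before M5 ends → M5 and M6 overlap.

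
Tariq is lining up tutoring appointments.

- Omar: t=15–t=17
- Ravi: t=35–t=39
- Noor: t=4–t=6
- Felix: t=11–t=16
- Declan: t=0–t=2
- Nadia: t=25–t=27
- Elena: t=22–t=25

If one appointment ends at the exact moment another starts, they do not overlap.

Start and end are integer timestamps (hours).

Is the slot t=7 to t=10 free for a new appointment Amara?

Yes — the slot is free

Declan: ends t=2 at or before Amara starts t=7 → clear.
Noor: ends t=6 at or before Amara starts t=7 → clear.
Felix: starts t=11 at or after Amara ends t=10 → clear.
Omar: starts t=15 at or after Amara ends t=10 → clear.
Elena: starts t=22 at or after Amara ends t=10 → clear.
Nadia: starts t=25 at or after Amara ends t=10 → clear.
Ravi: starts t=35 at or after Amara ends t=10 → clear.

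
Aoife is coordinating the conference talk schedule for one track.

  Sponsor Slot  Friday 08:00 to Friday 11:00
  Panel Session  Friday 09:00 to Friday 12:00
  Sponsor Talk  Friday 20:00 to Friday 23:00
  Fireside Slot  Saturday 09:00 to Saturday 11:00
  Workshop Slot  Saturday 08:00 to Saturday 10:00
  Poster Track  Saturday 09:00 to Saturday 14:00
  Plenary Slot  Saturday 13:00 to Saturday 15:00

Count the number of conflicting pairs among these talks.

5

Sorted by start: Sponsor Slot, Panel Session, Sponsor Talk, Workshop Slot, Fireside Slot, Poster Track, Plenary Slot.
Panel Session starts before Sponsor Slot ends → Sponsor Slot and Panel Session overlap.
Sponsor Talk starts after Sponsor Slot ends — done with Sponsor Slot.
Sponsor Talk starts after Panel Session ends — done with Panel Session.
Workshop Slot starts after Sponsor Talk ends — done with Sponsor Talk.
Fireside Slot starts before Workshop Slot ends → Workshop Slot and Fireside Slot overlap.
Poster Track starts before Workshop Slot ends → Workshop Slot and Poster Track overlap.
Plenary Slot starts after Workshop Slot ends.
Poster Track starts before Fireside Slot ends → Fireside Slot and Poster Track overlap.
Plenary Slot starts after Fireside Slot ends.
Plenary Slot starts before Poster Track ends → Poster Track and Plenary Slot overlap.
Overlapping pairs: Fireside Slot & Poster Track, Fireside Slot & Workshop Slot, Panel Session & Sponsor Slot, Plenary Slot & Poster Track, Poster Track & Workshop Slot — 5 in total.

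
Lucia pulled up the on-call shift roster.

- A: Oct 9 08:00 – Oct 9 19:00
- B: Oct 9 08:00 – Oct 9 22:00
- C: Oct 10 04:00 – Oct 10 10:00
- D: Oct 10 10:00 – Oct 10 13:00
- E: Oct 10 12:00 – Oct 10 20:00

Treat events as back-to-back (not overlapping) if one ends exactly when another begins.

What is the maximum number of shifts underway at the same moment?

Sweep the timeline, counting +1 at each start and −1 at each end (ends before starts at a tie):
Oct 9 08:00 start A → 1
Oct 9 08:00 start B → 2
Oct 9 19:00 end A → 1
Oct 9 22:00 end B → 0
Oct 10 04:00 start C → 1
Oct 10 10:00 end C → 0
Oct 10 10:00 start D → 1
Oct 10 12:00 start E → 2
Oct 10 13:00 end D → 1
Oct 10 20:00 end E → 0
Peak is 2, at Oct 9 08:00 (A, B).

2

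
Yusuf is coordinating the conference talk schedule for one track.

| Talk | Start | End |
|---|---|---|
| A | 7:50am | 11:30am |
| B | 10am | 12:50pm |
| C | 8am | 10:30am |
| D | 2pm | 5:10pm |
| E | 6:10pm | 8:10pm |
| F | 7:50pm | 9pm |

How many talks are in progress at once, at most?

3

Sort all start/end points and keep a running count:
7:50am start A → 1
8am start C → 2
10am start B → 3
10:30am end C → 2
11:30am end A → 1
12:50pm end B → 0
2pm start D → 1
5:10pm end D → 0
6:10pm start E → 1
7:50pm start F → 2
8:10pm end E → 1
9pm end F → 0
Peak is 3, at 10am (A, B, C).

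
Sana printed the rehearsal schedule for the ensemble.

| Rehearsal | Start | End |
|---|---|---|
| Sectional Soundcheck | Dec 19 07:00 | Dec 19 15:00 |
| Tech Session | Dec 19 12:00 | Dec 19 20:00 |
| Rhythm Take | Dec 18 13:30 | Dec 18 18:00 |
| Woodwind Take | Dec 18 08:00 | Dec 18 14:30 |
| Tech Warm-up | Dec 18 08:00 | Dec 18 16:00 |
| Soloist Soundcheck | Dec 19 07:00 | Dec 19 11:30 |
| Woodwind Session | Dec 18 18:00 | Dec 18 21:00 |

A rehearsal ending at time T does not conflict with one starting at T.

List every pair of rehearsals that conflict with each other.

Rhythm Take & Tech Warm-up, Rhythm Take & Woodwind Take, Sectional Soundcheck & Soloist Soundcheck, Sectional Soundcheck & Tech Session, Tech Warm-up & Woodwind Take

Two intervals overlap when each starts before the other ends.
Sorted by start: Tech Warm-up, Woodwind Take, Rhythm Take, Woodwind Session, Soloist Soundcheck, Sectional Soundcheck, Tech Session.
Woodwind Take starts before Tech Warm-up ends → Tech Warm-up and Woodwind Take overlap.
Rhythm Take starts before Tech Warm-up ends → Tech Warm-up and Rhythm Take overlap.
Woodwind Session starts after Tech Warm-up ends — done with Tech Warm-up.
Rhythm Take starts before Woodwind Take ends → Woodwind Take and Rhythm Take overlap.
Woodwind Session starts after Woodwind Take ends — done with Woodwind Take.
Woodwind Session starts exactly when Rhythm Take ends (back-to-back, no overlap) — done with Rhythm Take.
Soloist Soundcheck starts after Woodwind Session ends — done with Woodwind Session.
Sectional Soundcheck starts before Soloist Soundcheck ends → Soloist Soundcheck and Sectional Soundcheck overlap.
Tech Session starts after Soloist Soundcheck ends.
Tech Session starts before Sectional Soundcheck ends → Sectional Soundcheck and Tech Session overlap.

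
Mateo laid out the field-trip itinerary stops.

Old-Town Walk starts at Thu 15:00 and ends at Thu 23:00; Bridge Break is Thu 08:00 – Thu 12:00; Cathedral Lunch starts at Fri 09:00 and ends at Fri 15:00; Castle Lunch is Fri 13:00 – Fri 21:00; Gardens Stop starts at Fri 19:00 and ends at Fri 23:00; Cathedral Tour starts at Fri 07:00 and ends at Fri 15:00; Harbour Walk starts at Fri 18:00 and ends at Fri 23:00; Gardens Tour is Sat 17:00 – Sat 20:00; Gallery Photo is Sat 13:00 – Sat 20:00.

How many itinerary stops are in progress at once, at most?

Sort all start/end points and keep a running count:
Thu 08:00 start Bridge Break → 1
Thu 12:00 end Bridge Break → 0
Thu 15:00 start Old-Town Walk → 1
Thu 23:00 end Old-Town Walk → 0
Fri 07:00 start Cathedral Tour → 1
Fri 09:00 start Cathedral Lunch → 2
Fri 13:00 start Castle Lunch → 3
Fri 15:00 end Cathedral Lunch → 2
Fri 15:00 end Cathedral Tour → 1
Fri 18:00 start Harbour Walk → 2
Fri 19:00 start Gardens Stop → 3
Fri 21:00 end Castle Lunch → 2
Fri 23:00 end Gardens Stop → 1
Fri 23:00 end Harbour Walk → 0
Sat 13:00 start Gallery Photo → 1
Sat 17:00 start Gardens Tour → 2
Sat 20:00 end Gallery Photo → 1
Sat 20:00 end Gardens Tour → 0
Peak is 3, at Fri 13:00 (Castle Lunch, Cathedral Lunch, Cathedral Tour).

3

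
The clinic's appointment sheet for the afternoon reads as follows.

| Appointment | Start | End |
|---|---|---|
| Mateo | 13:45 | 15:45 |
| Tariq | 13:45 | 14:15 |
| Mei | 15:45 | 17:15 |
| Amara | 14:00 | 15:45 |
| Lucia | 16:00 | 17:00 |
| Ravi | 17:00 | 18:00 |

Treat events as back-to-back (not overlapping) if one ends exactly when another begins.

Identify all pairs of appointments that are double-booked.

Sorted by start: Mateo, Tariq, Amara, Mei, Lucia, Ravi.
Tariq starts before Mateo ends → Mateo and Tariq overlap.
Amara starts before Mateo ends → Mateo and Amara overlap.
Mei starts exactly when Mateo ends (back-to-back, no overlap), so nothing later overlaps Mateo either.
Amara starts before Tariq ends → Tariq and Amara overlap.
Mei starts after Tariq ends, so nothing later overlaps Tariq either.
Mei starts exactly when Amara ends (back-to-back, no overlap), so nothing later overlaps Amara either.
Lucia starts before Mei ends → Mei and Lucia overlap.
Ravi starts before Mei ends → Mei and Ravi overlap.
Ravi starts exactly when Lucia ends (back-to-back, no overlap).

Amara & Mateo, Amara & Tariq, Lucia & Mei, Mateo & Tariq, Mei & Ravi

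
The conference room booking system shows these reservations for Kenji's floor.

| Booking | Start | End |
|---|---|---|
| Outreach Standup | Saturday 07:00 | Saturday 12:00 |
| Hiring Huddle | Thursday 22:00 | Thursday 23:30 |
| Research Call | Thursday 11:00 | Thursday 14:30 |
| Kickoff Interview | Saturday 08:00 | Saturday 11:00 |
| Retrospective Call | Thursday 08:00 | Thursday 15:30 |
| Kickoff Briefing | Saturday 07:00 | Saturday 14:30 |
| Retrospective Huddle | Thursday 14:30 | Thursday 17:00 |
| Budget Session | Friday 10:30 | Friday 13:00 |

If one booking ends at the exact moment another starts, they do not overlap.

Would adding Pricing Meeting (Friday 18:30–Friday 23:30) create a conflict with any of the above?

Retrospective Call: ends Thursday 15:30 at or before Pricing Meeting starts Friday 18:30 → clear.
Research Call: ends Thursday 14:30 at or before Pricing Meeting starts Friday 18:30 → clear.
Retrospective Huddle: ends Thursday 17:00 at or before Pricing Meeting starts Friday 18:30 → clear.
Hiring Huddle: ends Thursday 23:30 at or before Pricing Meeting starts Friday 18:30 → clear.
Budget Session: ends Friday 13:00 at or before Pricing Meeting starts Friday 18:30 → clear.
Outreach Standup: starts Saturday 07:00 at or after Pricing Meeting ends Friday 23:30 → clear.
Kickoff Briefing: starts Saturday 07:00 at or after Pricing Meeting ends Friday 23:30 → clear.
Kickoff Interview: starts Saturday 08:00 at or after Pricing Meeting ends Friday 23:30 → clear.

No — it doesn't clash with anything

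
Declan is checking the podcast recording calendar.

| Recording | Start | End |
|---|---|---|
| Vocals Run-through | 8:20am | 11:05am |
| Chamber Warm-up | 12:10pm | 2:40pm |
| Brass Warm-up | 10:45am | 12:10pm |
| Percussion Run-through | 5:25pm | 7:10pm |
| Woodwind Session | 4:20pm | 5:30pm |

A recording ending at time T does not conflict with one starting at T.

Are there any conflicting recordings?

Sorted by start: Vocals Run-through, Brass Warm-up, Chamber Warm-up, Woodwind Session, Percussion Run-through.
Brass Warm-up starts before Vocals Run-through ends → Vocals Run-through and Brass Warm-up overlap.
That's a conflict, so the schedule is not conflict-free.

Yes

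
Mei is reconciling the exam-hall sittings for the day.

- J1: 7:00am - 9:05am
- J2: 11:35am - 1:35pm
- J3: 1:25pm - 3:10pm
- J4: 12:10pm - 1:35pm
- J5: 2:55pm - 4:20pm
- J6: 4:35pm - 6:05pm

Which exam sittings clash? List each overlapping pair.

Sorted by start: J1, J2, J4, J3, J5, J6.
J2 starts after J1 ends, so nothing later overlaps J1 either.
J4 starts before J2 ends → J2 and J4 overlap.
J3 starts before J2 ends → J2 and J3 overlap.
J5 starts after J2 ends, so nothing later overlaps J2 either.
J3 starts before J4 ends → J4 and J3 overlap.
J5 starts after J4 ends, so nothing later overlaps J4 either.
J5 starts before J3 ends → J3 and J5 overlap.
J6 starts after J3 ends.
J6 starts after J5 ends.

J2 & J3, J2 & J4, J3 & J4, J3 & J5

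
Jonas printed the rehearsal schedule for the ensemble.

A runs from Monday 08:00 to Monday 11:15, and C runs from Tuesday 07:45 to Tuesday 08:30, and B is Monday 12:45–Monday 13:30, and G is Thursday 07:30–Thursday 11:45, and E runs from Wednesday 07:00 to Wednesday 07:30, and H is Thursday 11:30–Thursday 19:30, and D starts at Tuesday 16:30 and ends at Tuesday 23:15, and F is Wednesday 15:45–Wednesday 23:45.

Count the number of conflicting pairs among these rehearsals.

Check each pair: they overlap iff neither finishes before the other starts.
Sorted by start: A, B, C, D, E, F, G, H.
B starts after A ends, so nothing later overlaps A either.
C starts after B ends, so nothing later overlaps B either.
D starts after C ends, so nothing later overlaps C either.
E starts after D ends, so nothing later overlaps D either.
F starts after E ends, so nothing later overlaps E either.
G starts after F ends, so nothing later overlaps F either.
H starts before G ends → G and H overlap.
Overlapping pairs: G & H — 1 in total.

1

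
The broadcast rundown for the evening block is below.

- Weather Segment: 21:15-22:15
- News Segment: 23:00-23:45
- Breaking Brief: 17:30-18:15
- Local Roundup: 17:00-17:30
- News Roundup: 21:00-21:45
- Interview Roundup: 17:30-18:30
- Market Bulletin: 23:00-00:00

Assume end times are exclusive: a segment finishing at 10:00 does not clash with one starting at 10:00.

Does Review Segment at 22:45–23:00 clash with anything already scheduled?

Local Roundup: ends 17:30 at or before Review Segment starts 22:45 → clear.
Breaking Brief: ends 18:15 at or before Review Segment starts 22:45 → clear.
Interview Roundup: ends 18:30 at or before Review Segment starts 22:45 → clear.
News Roundup: ends 21:45 at or before Review Segment starts 22:45 → clear.
Weather Segment: ends 22:15 at or before Review Segment starts 22:45 → clear.
Market Bulletin: starts 23:00 at or after Review Segment ends 23:00 → clear.
News Segment: starts 23:00 at or after Review Segment ends 23:00 → clear.

No — it doesn't clash with anything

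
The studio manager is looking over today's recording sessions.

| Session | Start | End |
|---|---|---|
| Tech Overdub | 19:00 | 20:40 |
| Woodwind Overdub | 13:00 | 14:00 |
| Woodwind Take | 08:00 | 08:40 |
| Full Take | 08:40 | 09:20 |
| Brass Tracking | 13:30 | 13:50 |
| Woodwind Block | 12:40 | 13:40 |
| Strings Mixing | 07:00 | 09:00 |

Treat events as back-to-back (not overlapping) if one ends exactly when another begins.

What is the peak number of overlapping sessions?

3

Sort all start/end points and keep a running count:
07:00 start Strings Mixing → 1
08:00 start Woodwind Take → 2
08:40 end Woodwind Take → 1
08:40 start Full Take → 2
09:00 end Strings Mixing → 1
09:20 end Full Take → 0
12:40 start Woodwind Block → 1
13:00 start Woodwind Overdub → 2
13:30 start Brass Tracking → 3
13:40 end Woodwind Block → 2
13:50 end Brass Tracking → 1
14:00 end Woodwind Overdub → 0
19:00 start Tech Overdub → 1
20:40 end Tech Overdub → 0
Peak is 3, at 13:30 (Brass Tracking, Woodwind Block, Woodwind Overdub).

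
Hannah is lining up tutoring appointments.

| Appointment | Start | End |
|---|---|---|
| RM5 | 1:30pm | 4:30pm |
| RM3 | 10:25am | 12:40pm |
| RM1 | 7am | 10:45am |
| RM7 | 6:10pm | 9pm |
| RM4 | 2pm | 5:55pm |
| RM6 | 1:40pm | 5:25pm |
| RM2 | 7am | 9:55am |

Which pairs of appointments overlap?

RM1 & RM2, RM1 & RM3, RM4 & RM5, RM4 & RM6, RM5 & RM6

Check each pair: they overlap iff neither finishes before the other starts.
Sorted by start: RM1, RM2, RM3, RM5, RM6, RM4, RM7.
RM2 starts before RM1 ends → RM1 and RM2 overlap.
RM3 starts before RM1 ends → RM1 and RM3 overlap.
RM5 starts after RM1 ends — done with RM1.
RM3 starts after RM2 ends — done with RM2.
RM5 starts after RM3 ends — done with RM3.
RM6 starts before RM5 ends → RM5 and RM6 overlap.
RM4 starts before RM5 ends → RM5 and RM4 overlap.
RM7 starts after RM5 ends.
RM4 starts before RM6 ends → RM6 and RM4 overlap.
RM7 starts after RM6 ends.
RM7 starts after RM4 ends.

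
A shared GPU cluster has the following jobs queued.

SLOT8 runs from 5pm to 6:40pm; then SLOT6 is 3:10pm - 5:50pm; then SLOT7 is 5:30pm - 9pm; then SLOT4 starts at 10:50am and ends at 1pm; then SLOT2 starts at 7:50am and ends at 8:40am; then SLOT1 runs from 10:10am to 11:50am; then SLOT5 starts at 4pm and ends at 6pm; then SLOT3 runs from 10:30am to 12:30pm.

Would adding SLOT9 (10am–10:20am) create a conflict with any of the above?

Yes — it overlaps SLOT1

SLOT2: ends 8:40am at or before SLOT9 starts 10am → clear.
SLOT1: starts 10:10am before SLOT9 ends 10:20am, and ends 11:50am after SLOT9 starts 10am → overlap.
SLOT3: starts 10:30am at or after SLOT9 ends 10:20am → clear.
SLOT4: starts 10:50am at or after SLOT9 ends 10:20am → clear.
SLOT6: starts 3:10pm at or after SLOT9 ends 10:20am → clear.
SLOT5: starts 4pm at or after SLOT9 ends 10:20am → clear.
SLOT8: starts 5pm at or after SLOT9 ends 10:20am → clear.
SLOT7: starts 5:30pm at or after SLOT9 ends 10:20am → clear.
SLOT9 overlaps SLOT1.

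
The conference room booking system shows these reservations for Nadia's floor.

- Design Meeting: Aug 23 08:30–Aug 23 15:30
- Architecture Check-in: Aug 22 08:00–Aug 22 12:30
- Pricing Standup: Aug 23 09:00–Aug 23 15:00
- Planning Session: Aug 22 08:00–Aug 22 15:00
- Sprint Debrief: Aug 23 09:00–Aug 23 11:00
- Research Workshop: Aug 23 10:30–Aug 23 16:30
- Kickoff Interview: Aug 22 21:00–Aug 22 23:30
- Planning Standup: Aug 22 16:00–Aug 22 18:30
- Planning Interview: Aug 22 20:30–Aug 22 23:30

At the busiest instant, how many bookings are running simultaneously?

Walk through starts and ends in time order (an end at T is processed before a start at T):
Aug 22 08:00 start Architecture Check-in → 1
Aug 22 08:00 start Planning Session → 2
Aug 22 12:30 end Architecture Check-in → 1
Aug 22 15:00 end Planning Session → 0
Aug 22 16:00 start Planning Standup → 1
Aug 22 18:30 end Planning Standup → 0
Aug 22 20:30 start Planning Interview → 1
Aug 22 21:00 start Kickoff Interview → 2
Aug 22 23:30 end Kickoff Interview → 1
Aug 22 23:30 end Planning Interview → 0
Aug 23 08:30 start Design Meeting → 1
Aug 23 09:00 start Pricing Standup → 2
Aug 23 09:00 start Sprint Debrief → 3
Aug 23 10:30 start Research Workshop → 4
Aug 23 11:00 end Sprint Debrief → 3
Aug 23 15:00 end Pricing Standup → 2
Aug 23 15:30 end Design Meeting → 1
Aug 23 16:30 end Research Workshop → 0
Peak is 4, at Aug 23 10:30 (Design Meeting, Pricing Standup, Research Workshop, Sprint Debrief).

4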